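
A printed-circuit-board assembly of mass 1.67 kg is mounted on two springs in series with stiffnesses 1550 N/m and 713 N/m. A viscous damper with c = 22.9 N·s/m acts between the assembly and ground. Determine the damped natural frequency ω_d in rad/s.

15.7 rad/s

Series springs: 1/k_eq = 1/1550 + 1/713 = 0.002048, so k_eq = 488.4 N/m.
ω_n = √(k_eq/m) = √(488.4/1.67) = 17.10 rad/s.
Critical damping c_c = 2√(k_eq·m) = 2√(488.4 × 1.67) = 57.12 N·s/m, so ζ = c/c_c = 22.9/57.12 = 0.4009.
ω_d = ω_n√(1 − ζ²) = 17.10 × √(1 − 0.161) = 15.67 rad/s.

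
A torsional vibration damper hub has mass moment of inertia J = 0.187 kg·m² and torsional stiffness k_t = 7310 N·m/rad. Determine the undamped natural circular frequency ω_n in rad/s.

ω_n = √(k_t/J) = √(7310/0.187) = √39090 = 197.7 rad/s.

198 rad/s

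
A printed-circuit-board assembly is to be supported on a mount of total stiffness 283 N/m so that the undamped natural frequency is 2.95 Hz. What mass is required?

ω_n = 2πf_n = 2π × 2.95 = 18.54 rad/s.
m = k/ω_n² = 283/18.54² = 283/343.6 = 0.8237 kg.

0.824 kg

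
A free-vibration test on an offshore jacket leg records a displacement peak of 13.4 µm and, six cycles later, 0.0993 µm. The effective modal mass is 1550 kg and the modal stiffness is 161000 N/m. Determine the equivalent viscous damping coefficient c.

Logarithmic decrement δ = (1/n)·ln(x₀/x_n) = (1/6)·ln(13.4/0.0993) = (1/6)·ln(134.9) = 0.8175.
ζ = δ/√(4π² + δ²) = 0.8175/√(39.48 + 0.668) = 0.8175/6.336 = 0.1290.
c = ζ · 2√(km) = 0.1290 × 2√(161000 × 1550) = 0.1290 × 31590 = 4076 N·s/m.

4080 N·s/m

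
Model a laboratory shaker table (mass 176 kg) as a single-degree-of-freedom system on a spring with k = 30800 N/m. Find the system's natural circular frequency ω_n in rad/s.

ω_n = √(k/m) = √(30800/176) = √175.0 = 13.23 rad/s.

13.2 rad/s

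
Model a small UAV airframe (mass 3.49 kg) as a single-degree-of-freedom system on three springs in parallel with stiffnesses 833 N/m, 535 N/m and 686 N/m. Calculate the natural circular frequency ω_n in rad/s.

Parallel springs add: k_eq = 833 + 535 + 686 = 2054 N/m.
ω_n = √(k_eq/m) = √(2054/3.49) = √588.5 = 24.26 rad/s.

24.3 rad/s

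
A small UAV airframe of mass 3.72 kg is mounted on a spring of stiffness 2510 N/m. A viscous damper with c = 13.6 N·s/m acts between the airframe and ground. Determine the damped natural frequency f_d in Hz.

4.12 Hz

ω_n = √(k/m) = √(2510/3.72) = 25.98 rad/s.
Critical damping c_c = 2√(k·m) = 2√(2510 × 3.72) = 193.3 N·s/m, so ζ = c/c_c = 13.6/193.3 = 0.07037.
ω_d = ω_n√(1 − ζ²) = 25.98 × √(1 − 0.00495) = 25.91 rad/s.
f_d = ω_d/(2π) = 4.124 Hz.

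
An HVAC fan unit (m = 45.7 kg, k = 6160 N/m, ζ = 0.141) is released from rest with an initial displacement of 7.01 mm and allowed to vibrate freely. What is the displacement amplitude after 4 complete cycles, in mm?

0.196 mm

Logarithmic decrement δ = 2πζ/√(1 − ζ²) = 2π × 0.1410/√(1 − 0.0199) = 0.8949.
After n cycles, x_n/x₀ = e^(−nδ), so x_4 = 7.01 × e^(−4 × 0.8949) = 7.01 × 0.02789 = 0.1955 mm.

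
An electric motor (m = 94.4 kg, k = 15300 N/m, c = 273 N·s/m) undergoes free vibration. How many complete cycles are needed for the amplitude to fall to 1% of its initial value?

7 cycles

ζ = c/(2√(km)) = 273/(2√(15300 × 94.4)) = 273/2404 = 0.1136.
Logarithmic decrement δ = 2πζ/√(1 − ζ²) = 2π × 0.1136/√(1 − 0.0129) = 0.7183.
x_n/x₀ = e^(−nδ) ≤ 0.01; take ln: n ≥ ln(1/0.01)/δ = 4.605/0.7183 = 6.411.
So 7 complete cycles are required.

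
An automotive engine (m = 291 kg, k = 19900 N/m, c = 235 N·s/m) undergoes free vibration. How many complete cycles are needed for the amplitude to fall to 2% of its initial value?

ζ = c/(2√(km)) = 235/(2√(19900 × 291)) = 235/4813 = 0.04883.
Logarithmic decrement δ = 2πζ/√(1 − ζ²) = 2π × 0.04883/√(1 − 0.00238) = 0.3072.
x_n/x₀ = e^(−nδ) ≤ 0.02; take ln: n ≥ ln(1/0.02)/δ = 3.912/0.3072 = 12.74.
So 13 complete cycles are required.

13 cycles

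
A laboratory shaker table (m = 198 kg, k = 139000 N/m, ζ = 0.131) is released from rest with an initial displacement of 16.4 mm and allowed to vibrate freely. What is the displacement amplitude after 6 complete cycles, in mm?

0.113 mm

Logarithmic decrement δ = 2πζ/√(1 − ζ²) = 2π × 0.1310/√(1 − 0.0172) = 0.8303.
After n cycles, x_n/x₀ = e^(−nδ), so x_6 = 16.4 × e^(−6 × 0.8303) = 16.4 × 0.006864 = 0.1126 mm.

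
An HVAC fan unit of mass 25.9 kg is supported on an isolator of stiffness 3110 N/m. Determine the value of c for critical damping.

c_c = 2√(k·m) = 2√(3110 × 25.9) = 2 × 283.8 = 567.6 N·s/m.

568 N·s/m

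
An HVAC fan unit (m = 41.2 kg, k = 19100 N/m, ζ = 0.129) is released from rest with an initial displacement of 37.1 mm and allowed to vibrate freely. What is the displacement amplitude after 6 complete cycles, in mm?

0.275 mm

Logarithmic decrement δ = 2πζ/√(1 − ζ²) = 2π × 0.1290/√(1 − 0.0166) = 0.8174.
After n cycles, x_n/x₀ = e^(−nδ), so x_6 = 37.1 × e^(−6 × 0.8174) = 37.1 × 0.007416 = 0.2751 mm.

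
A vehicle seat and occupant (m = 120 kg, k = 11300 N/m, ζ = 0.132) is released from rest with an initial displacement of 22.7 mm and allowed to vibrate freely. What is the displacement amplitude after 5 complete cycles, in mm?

0.346 mm

Logarithmic decrement δ = 2πζ/√(1 − ζ²) = 2π × 0.1320/√(1 − 0.0174) = 0.8367.
After n cycles, x_n/x₀ = e^(−nδ), so x_5 = 22.7 × e^(−5 × 0.8367) = 22.7 × 0.01524 = 0.3461 mm.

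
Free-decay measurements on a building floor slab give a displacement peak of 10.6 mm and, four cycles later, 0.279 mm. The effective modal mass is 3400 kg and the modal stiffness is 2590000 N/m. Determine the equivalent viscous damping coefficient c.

26900 N·s/m

Logarithmic decrement δ = (1/n)·ln(x₀/x_n) = (1/4)·ln(10.6/0.279) = (1/4)·ln(37.99) = 0.9093.
ζ = δ/√(4π² + δ²) = 0.9093/√(39.48 + 0.827) = 0.9093/6.349 = 0.1432.
c = ζ · 2√(km) = 0.1432 × 2√(2590000 × 3400) = 0.1432 × 187700 = 26880 N·s/m.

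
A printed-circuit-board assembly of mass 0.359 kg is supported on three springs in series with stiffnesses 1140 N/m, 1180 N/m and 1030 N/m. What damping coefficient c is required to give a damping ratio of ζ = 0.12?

2.77 N·s/m

Series springs: 1/k_eq = 1/1140 + 1/1180 + 1/1030 = 0.002696, so k_eq = 371.0 N/m.
c_c = 2√(k_eq·m) = 2√(371.0 × 0.359) = 23.08 N·s/m.
c = ζ·c_c = 0.12 × 23.08 = 2.770 N·s/m.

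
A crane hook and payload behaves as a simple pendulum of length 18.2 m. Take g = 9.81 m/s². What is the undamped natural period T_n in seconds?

For a simple pendulum ω_n = √(g/L) = √(9.81/18.2) = √0.5390 = 0.7342 rad/s.
T_n = 2π/ω_n = 6.283/0.7342 = 8.558 s.

8.56 s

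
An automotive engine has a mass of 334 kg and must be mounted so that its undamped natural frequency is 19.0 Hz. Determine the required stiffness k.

4760000 N/m

ω_n = 2πf_n = 2π × 19.0 = 119.4 rad/s.
k = m·ω_n² = 334 × 119.4² = 334 × 14250 = 4760000 N/m.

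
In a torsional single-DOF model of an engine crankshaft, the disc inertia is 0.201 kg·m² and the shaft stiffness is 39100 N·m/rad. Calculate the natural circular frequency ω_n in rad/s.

ω_n = √(k_t/J) = √(39100/0.201) = √194500 = 441.1 rad/s.

441 rad/s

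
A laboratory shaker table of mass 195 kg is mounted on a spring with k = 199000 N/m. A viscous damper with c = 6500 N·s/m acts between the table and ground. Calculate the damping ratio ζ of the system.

0.522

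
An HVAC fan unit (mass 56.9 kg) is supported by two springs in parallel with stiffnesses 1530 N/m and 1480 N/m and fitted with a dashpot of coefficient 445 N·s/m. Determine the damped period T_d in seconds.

1.02 s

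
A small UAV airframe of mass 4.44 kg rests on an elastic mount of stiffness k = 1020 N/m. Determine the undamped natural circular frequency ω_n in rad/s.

15.2 rad/s

ω_n = √(k/m) = √(1020/4.44) = √229.7 = 15.16 rad/s.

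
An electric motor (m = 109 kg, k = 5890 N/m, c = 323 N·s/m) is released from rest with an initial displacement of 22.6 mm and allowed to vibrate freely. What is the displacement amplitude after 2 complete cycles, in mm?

1.70 mm

ζ = c/(2√(km)) = 323/(2√(5890 × 109)) = 323/1603 = 0.2016.
Logarithmic decrement δ = 2πζ/√(1 − ζ²) = 2π × 0.2016/√(1 − 0.0406) = 1.293.
After n cycles, x_n/x₀ = e^(−nδ), so x_2 = 22.6 × e^(−2 × 1.293) = 22.6 × 0.07533 = 1.702 mm.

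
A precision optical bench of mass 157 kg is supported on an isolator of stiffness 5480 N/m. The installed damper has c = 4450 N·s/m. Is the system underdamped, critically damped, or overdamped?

c_c = 2√(k·m) = 1855 N·s/m; ζ = c/c_c = 4450/1855 = 2.40.
Since ζ > 1 the system is overdamped.

overdamped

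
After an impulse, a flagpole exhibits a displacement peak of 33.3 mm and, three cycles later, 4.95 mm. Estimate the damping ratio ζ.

0.101

Logarithmic decrement δ = (1/n)·ln(x₀/x_n) = (1/3)·ln(33.3/4.95) = (1/3)·ln(6.727) = 0.6354.
ζ = δ/√(4π² + δ²) = 0.6354/√(39.48 + 0.404) = 0.6354/6.315 = 0.1006.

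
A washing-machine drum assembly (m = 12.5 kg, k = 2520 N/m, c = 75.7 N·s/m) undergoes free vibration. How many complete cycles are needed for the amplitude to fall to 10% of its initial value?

ζ = c/(2√(km)) = 75.7/(2√(2520 × 12.5)) = 75.7/355.0 = 0.2133.
Logarithmic decrement δ = 2πζ/√(1 − ζ²) = 2π × 0.2133/√(1 − 0.0455) = 1.372.
x_n/x₀ = e^(−nδ) ≤ 0.1; take ln: n ≥ ln(1/0.1)/δ = 2.303/1.372 = 1.679.
So 2 complete cycles are required.

2 cycles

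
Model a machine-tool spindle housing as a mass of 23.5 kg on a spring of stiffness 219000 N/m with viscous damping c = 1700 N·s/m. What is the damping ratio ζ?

0.375

ω_n = √(k/m) = √(219000/23.5) = 96.54 rad/s.
Critical damping c_c = 2√(k·m) = 2√(219000 × 23.5) = 4537 N·s/m, so ζ = c/c_c = 1700/4537 = 0.3747.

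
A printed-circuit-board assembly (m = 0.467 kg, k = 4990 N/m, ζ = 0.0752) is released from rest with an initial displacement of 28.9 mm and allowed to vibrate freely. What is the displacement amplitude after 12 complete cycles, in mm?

0.0981 mm

Logarithmic decrement δ = 2πζ/√(1 − ζ²) = 2π × 0.07520/√(1 − 0.00566) = 0.4738.
After n cycles, x_n/x₀ = e^(−nδ), so x_12 = 28.9 × e^(−12 × 0.4738) = 28.9 × 0.003393 = 0.09806 mm.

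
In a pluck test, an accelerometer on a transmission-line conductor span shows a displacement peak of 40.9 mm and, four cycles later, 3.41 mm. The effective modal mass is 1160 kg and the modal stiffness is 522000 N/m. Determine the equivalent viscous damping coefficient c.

4840 N·s/m

Logarithmic decrement δ = (1/n)·ln(x₀/x_n) = (1/4)·ln(40.9/3.41) = (1/4)·ln(11.99) = 0.6211.
ζ = δ/√(4π² + δ²) = 0.6211/√(39.48 + 0.386) = 0.6211/6.314 = 0.09837.
c = ζ · 2√(km) = 0.09837 × 2√(522000 × 1160) = 0.09837 × 49210 = 4841 N·s/m.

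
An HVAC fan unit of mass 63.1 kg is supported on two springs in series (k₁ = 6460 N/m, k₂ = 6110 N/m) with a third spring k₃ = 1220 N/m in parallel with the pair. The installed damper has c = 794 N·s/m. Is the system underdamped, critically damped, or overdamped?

underdamped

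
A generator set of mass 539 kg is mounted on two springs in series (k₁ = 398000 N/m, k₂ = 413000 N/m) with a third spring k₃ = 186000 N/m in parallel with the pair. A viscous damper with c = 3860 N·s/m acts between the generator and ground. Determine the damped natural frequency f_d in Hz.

4.24 Hz

Series pair: k_s = k₁k₂/(k₁+k₂) = (398000)(413000)/(398000 + 413000) = 202700 N/m. In parallel with k₃: k_eq = 202700 + 186000 = 388700 N/m.
ω_n = √(k_eq/m) = √(388700/539) = 26.85 rad/s.
Critical damping c_c = 2√(k_eq·m) = 2√(388700 × 539) = 28950 N·s/m, so ζ = c/c_c = 3860/28950 = 0.1333.
ω_d = ω_n√(1 − ζ²) = 26.85 × √(1 − 0.0178) = 26.61 rad/s.
f_d = ω_d/(2π) = 4.236 Hz.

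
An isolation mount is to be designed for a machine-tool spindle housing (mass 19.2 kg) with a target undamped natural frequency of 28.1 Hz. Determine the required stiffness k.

ω_n = 2πf_n = 2π × 28.1 = 176.6 rad/s.
k = m·ω_n² = 19.2 × 176.6² = 19.2 × 31170 = 598500 N/m.

599000 N/m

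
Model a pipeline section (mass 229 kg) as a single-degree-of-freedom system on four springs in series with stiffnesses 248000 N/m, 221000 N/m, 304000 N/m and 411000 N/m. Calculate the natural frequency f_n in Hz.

2.78 Hz

Series springs: 1/k_eq = 1/248000 + 1/221000 + 1/304000 + 1/411000 = 1.428×10^-5, so k_eq = 70030 N/m.
ω_n = √(k_eq/m) = √(70030/229) = √305.8 = 17.49 rad/s.
f_n = ω_n/(2π) = 17.49/6.283 = 2.783 Hz.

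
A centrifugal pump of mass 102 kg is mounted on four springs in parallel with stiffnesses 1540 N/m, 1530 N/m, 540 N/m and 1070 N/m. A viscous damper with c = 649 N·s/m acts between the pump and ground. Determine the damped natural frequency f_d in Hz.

Parallel springs add: k_eq = 1540 + 1530 + 540 + 1070 = 4680 N/m.
ω_n = √(k_eq/m) = √(4680/102) = 6.774 rad/s.
Critical damping c_c = 2√(k_eq·m) = 2√(4680 × 102) = 1382 N·s/m, so ζ = c/c_c = 649/1382 = 0.4697.
ω_d = ω_n√(1 − ζ²) = 6.774 × √(1 − 0.221) = 5.980 rad/s.
f_d = ω_d/(2π) = 0.9518 Hz.

0.952 Hz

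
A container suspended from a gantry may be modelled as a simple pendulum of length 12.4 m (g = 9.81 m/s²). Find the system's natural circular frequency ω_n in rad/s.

0.889 rad/s

For a simple pendulum ω_n = √(g/L) = √(9.81/12.4) = √0.7911 = 0.8895 rad/s.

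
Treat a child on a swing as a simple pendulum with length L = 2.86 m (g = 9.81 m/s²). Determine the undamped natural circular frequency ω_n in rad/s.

For a simple pendulum ω_n = √(g/L) = √(9.81/2.86) = √3.430 = 1.852 rad/s.

1.85 rad/s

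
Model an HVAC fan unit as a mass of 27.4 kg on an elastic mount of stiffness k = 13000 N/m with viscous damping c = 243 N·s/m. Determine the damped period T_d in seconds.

0.295 s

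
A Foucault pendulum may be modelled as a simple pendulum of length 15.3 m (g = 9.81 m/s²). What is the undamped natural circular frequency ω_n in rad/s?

0.801 rad/s

For a simple pendulum ω_n = √(g/L) = √(9.81/15.3) = √0.6412 = 0.8007 rad/s.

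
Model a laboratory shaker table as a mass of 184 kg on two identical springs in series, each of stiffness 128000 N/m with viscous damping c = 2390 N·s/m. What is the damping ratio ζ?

0.348

Series springs: 1/k_eq = 2/128000, so k_eq = 128000/2 = 64000 N/m.
ω_n = √(k_eq/m) = √(64000/184) = 18.65 rad/s.
Critical damping c_c = 2√(k_eq·m) = 2√(64000 × 184) = 6863 N·s/m, so ζ = c/c_c = 2390/6863 = 0.3482.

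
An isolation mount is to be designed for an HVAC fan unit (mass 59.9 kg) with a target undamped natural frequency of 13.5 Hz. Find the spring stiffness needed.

431000 N/m

ω_n = 2πf_n = 2π × 13.5 = 84.82 rad/s.
k = m·ω_n² = 59.9 × 84.82² = 59.9 × 7195 = 431000 N/m.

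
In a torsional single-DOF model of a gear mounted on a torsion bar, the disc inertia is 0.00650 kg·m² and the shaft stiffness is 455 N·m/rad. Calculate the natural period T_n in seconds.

0.0237 s

ω_n = √(k_t/J) = √(455/0.00650) = √70000 = 264.6 rad/s.
T_n = 2π/ω_n = 6.283/264.6 = 0.02375 s.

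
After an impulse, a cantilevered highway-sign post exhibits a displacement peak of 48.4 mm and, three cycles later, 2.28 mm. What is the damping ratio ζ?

Logarithmic decrement δ = (1/n)·ln(x₀/x_n) = (1/3)·ln(48.4/2.28) = (1/3)·ln(21.23) = 1.018.
ζ = δ/√(4π² + δ²) = 1.018/√(39.48 + 1.04) = 1.018/6.365 = 0.1600.

0.160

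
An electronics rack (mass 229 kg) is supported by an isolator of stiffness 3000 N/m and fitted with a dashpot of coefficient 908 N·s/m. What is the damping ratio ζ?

0.548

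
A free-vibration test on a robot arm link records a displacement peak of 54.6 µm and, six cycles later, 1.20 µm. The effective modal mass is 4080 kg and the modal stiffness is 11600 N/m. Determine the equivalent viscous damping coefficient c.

Logarithmic decrement δ = (1/n)·ln(x₀/x_n) = (1/6)·ln(54.6/1.20) = (1/6)·ln(45.50) = 0.6363.
ζ = δ/√(4π² + δ²) = 0.6363/√(39.48 + 0.405) = 0.6363/6.315 = 0.1008.
c = ζ · 2√(km) = 0.1008 × 2√(11600 × 4080) = 0.1008 × 13760 = 1386 N·s/m.

1390 N·s/m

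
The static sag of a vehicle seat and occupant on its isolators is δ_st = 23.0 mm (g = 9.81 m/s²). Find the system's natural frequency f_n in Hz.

ω_n = √(g/δ_st) = √(9.81/0.0230) = √426.5 = 20.65 rad/s.
f_n = ω_n/(2π) = 20.65/6.283 = 3.287 Hz.

3.29 Hz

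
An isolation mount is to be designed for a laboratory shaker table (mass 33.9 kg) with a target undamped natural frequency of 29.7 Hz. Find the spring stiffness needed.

1180000 N/m

ω_n = 2πf_n = 2π × 29.7 = 186.6 rad/s.
k = m·ω_n² = 33.9 × 186.6² = 33.9 × 34820 = 1181000 N/m.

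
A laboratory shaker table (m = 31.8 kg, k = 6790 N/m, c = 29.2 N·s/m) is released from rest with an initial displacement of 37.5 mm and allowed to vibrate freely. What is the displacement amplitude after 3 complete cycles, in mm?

20.7 mm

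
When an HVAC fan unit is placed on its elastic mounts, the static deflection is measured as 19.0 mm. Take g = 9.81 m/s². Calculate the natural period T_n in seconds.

0.277 s

ω_n = √(g/δ_st) = √(9.81/0.0190) = √516.3 = 22.72 rad/s.
T_n = 2π/ω_n = 6.283/22.72 = 0.2765 s.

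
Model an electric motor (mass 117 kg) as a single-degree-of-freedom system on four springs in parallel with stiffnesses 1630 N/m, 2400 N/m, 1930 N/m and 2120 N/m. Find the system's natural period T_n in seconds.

0.756 s

Parallel springs add: k_eq = 1630 + 2400 + 1930 + 2120 = 8080 N/m.
ω_n = √(k_eq/m) = √(8080/117) = √69.06 = 8.310 rad/s.
T_n = 2π/ω_n = 6.283/8.310 = 0.7561 s.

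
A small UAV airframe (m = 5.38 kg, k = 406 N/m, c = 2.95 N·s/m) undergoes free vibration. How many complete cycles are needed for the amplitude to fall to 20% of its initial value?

9 cycles

ζ = c/(2√(km)) = 2.95/(2√(406 × 5.38)) = 2.95/93.47 = 0.03156.
Logarithmic decrement δ = 2πζ/√(1 − ζ²) = 2π × 0.03156/√(1 − 0.000996) = 0.1984.
x_n/x₀ = e^(−nδ) ≤ 0.2; take ln: n ≥ ln(1/0.2)/δ = 1.609/0.1984 = 8.112.
So 9 complete cycles are required.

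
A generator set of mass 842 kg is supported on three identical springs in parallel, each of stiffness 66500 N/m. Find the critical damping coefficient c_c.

25900 N·s/m

Parallel springs add: k_eq = 3 × 66500 = 199500 N/m.
c_c = 2√(k_eq·m) = 2√(199500 × 842) = 2 × 12960 = 25920 N·s/m.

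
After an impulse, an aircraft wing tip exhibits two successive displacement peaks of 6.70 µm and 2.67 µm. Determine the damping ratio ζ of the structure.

0.145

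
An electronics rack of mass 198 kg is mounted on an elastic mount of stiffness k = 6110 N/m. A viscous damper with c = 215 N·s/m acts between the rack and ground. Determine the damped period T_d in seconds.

1.14 s

ω_n = √(k/m) = √(6110/198) = 5.555 rad/s.
Critical damping c_c = 2√(k·m) = 2√(6110 × 198) = 2200 N·s/m, so ζ = c/c_c = 215/2200 = 0.09774.
ω_d = ω_n√(1 − ζ²) = 5.555 × √(1 − 0.00955) = 5.528 rad/s.
T_d = 2π/ω_d = 1.137 s.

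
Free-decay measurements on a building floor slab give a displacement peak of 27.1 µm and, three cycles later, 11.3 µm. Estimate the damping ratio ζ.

0.0464

Logarithmic decrement δ = (1/n)·ln(x₀/x_n) = (1/3)·ln(27.1/11.3) = (1/3)·ln(2.398) = 0.2916.
ζ = δ/√(4π² + δ²) = 0.2916/√(39.48 + 0.0850) = 0.2916/6.290 = 0.04636.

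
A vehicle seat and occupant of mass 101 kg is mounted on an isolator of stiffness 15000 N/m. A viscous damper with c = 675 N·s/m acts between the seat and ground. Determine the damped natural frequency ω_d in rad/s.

ω_n = √(k/m) = √(15000/101) = 12.19 rad/s.
Critical damping c_c = 2√(k·m) = 2√(15000 × 101) = 2462 N·s/m, so ζ = c/c_c = 675/2462 = 0.2742.
ω_d = ω_n√(1 − ζ²) = 12.19 × √(1 − 0.0752) = 11.72 rad/s.

11.7 rad/s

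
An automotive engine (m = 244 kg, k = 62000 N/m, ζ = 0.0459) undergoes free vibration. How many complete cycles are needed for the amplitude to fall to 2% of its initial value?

14 cycles

Logarithmic decrement δ = 2πζ/√(1 − ζ²) = 2π × 0.04590/√(1 − 0.00211) = 0.2887.
x_n/x₀ = e^(−nδ) ≤ 0.02; take ln: n ≥ ln(1/0.02)/δ = 3.912/0.2887 = 13.55.
So 14 complete cycles are required.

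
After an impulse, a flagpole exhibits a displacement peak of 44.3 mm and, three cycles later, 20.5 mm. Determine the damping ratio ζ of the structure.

Logarithmic decrement δ = (1/n)·ln(x₀/x_n) = (1/3)·ln(44.3/20.5) = (1/3)·ln(2.161) = 0.2569.
ζ = δ/√(4π² + δ²) = 0.2569/√(39.48 + 0.0660) = 0.2569/6.288 = 0.04085.

0.0408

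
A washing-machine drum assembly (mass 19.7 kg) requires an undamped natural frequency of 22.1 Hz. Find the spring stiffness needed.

ω_n = 2πf_n = 2π × 22.1 = 138.9 rad/s.
k = m·ω_n² = 19.7 × 138.9² = 19.7 × 19280 = 379800 N/m.

380000 N/m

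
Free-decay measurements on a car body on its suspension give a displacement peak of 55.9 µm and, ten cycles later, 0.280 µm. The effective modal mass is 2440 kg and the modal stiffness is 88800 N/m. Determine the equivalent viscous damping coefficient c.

Logarithmic decrement δ = (1/n)·ln(x₀/x_n) = (1/10)·ln(55.9/0.280) = (1/10)·ln(199.6) = 0.5297.
ζ = δ/√(4π² + δ²) = 0.5297/√(39.48 + 0.281) = 0.5297/6.305 = 0.08400.
c = ζ · 2√(km) = 0.08400 × 2√(88800 × 2440) = 0.08400 × 29440 = 2473 N·s/m.

2470 N·s/m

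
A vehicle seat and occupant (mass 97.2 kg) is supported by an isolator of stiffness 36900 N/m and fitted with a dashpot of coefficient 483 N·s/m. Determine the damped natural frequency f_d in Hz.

3.08 Hz

ω_n = √(k/m) = √(36900/97.2) = 19.48 rad/s.
Critical damping c_c = 2√(k·m) = 2√(36900 × 97.2) = 3788 N·s/m, so ζ = c/c_c = 483/3788 = 0.1275.
ω_d = ω_n√(1 − ζ²) = 19.48 × √(1 − 0.0163) = 19.33 rad/s.
f_d = ω_d/(2π) = 3.076 Hz.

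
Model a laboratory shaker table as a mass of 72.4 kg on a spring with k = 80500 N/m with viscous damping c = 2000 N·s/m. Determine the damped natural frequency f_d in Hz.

4.83 Hz

ω_n = √(k/m) = √(80500/72.4) = 33.34 rad/s.
Critical damping c_c = 2√(k·m) = 2√(80500 × 72.4) = 4828 N·s/m, so ζ = c/c_c = 2000/4828 = 0.4142.
ω_d = ω_n√(1 − ζ²) = 33.34 × √(1 − 0.172) = 30.35 rad/s.
f_d = ω_d/(2π) = 4.830 Hz.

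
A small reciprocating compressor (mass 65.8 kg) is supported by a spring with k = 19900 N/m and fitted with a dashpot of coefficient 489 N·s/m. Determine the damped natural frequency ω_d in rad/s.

17.0 rad/s

ω_n = √(k/m) = √(19900/65.8) = 17.39 rad/s.
Critical damping c_c = 2√(k·m) = 2√(19900 × 65.8) = 2289 N·s/m, so ζ = c/c_c = 489/2289 = 0.2137.
ω_d = ω_n√(1 − ζ²) = 17.39 × √(1 − 0.0457) = 16.99 rad/s.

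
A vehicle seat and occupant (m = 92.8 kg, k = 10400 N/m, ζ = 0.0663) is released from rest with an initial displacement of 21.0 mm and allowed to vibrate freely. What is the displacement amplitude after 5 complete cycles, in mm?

2.60 mm

Logarithmic decrement δ = 2πζ/√(1 − ζ²) = 2π × 0.06630/√(1 − 0.00440) = 0.4175.
After n cycles, x_n/x₀ = e^(−nδ), so x_5 = 21.0 × e^(−5 × 0.4175) = 21.0 × 0.1240 = 2.604 mm.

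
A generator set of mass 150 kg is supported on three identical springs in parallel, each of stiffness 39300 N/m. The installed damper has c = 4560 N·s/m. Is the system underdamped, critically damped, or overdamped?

underdamped

Parallel springs add: k_eq = 3 × 39300 = 117900 N/m.
c_c = 2√(k_eq·m) = 8411 N·s/m; ζ = c/c_c = 4560/8411 = 0.542.
Since ζ < 1 the system is underdamped.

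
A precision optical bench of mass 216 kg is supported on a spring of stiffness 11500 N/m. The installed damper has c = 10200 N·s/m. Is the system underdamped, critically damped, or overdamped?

overdamped

c_c = 2√(k·m) = 3152 N·s/m; ζ = c/c_c = 10200/3152 = 3.24.
Since ζ > 1 the system is overdamped.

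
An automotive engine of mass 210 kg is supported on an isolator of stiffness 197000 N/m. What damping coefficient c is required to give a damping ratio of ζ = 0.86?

11100 N·s/m

c_c = 2√(k·m) = 2√(197000 × 210) = 12860 N·s/m.
c = ζ·c_c = 0.86 × 12860 = 11060 N·s/m.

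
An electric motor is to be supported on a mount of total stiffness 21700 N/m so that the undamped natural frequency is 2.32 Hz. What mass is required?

ω_n = 2πf_n = 2π × 2.32 = 14.58 rad/s.
m = k/ω_n² = 21700/14.58² = 21700/212.5 = 102.1 kg.

102 kg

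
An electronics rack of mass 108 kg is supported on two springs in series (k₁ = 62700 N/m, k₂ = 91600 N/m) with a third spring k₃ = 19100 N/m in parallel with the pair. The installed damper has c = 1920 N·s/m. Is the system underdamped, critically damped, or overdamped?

underdamped

Series pair: k_s = k₁k₂/(k₁+k₂) = (62700)(91600)/(62700 + 91600) = 37220 N/m. In parallel with k₃: k_eq = 37220 + 19100 = 56320 N/m.
c_c = 2√(k_eq·m) = 4933 N·s/m; ζ = c/c_c = 1920/4933 = 0.389.
Since ζ < 1 the system is underdamped.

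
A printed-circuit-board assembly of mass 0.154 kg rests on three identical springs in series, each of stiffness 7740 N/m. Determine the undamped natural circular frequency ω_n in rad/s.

Series springs: 1/k_eq = 3/7740, so k_eq = 7740/3 = 2580 N/m.
ω_n = √(k_eq/m) = √(2580/0.154) = √16750 = 129.4 rad/s.

129 rad/s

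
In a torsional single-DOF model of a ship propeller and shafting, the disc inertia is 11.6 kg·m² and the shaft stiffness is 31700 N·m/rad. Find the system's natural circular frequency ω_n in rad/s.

ω_n = √(k_t/J) = √(31700/11.6) = √2733 = 52.28 rad/s.

52.3 rad/s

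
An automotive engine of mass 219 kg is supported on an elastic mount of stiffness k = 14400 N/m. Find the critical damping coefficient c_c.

3550 N·s/m

c_c = 2√(k·m) = 2√(14400 × 219) = 2 × 1776 = 3552 N·s/m.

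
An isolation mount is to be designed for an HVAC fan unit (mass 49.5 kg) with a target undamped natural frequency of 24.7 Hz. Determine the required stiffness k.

1190000 N/m

ω_n = 2πf_n = 2π × 24.7 = 155.2 rad/s.
k = m·ω_n² = 49.5 × 155.2² = 49.5 × 24090 = 1192000 N/m.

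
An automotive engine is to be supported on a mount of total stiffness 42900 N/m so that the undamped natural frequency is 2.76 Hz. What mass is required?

ω_n = 2πf_n = 2π × 2.76 = 17.34 rad/s.
m = k/ω_n² = 42900/17.34² = 42900/300.7 = 142.7 kg.

143 kg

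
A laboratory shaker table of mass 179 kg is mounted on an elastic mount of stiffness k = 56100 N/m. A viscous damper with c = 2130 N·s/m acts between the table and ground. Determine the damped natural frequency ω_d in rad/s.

ω_n = √(k/m) = √(56100/179) = 17.70 rad/s.
Critical damping c_c = 2√(k·m) = 2√(56100 × 179) = 6338 N·s/m, so ζ = c/c_c = 2130/6338 = 0.3361.
ω_d = ω_n√(1 − ζ²) = 17.70 × √(1 − 0.113) = 16.67 rad/s.

16.7 rad/s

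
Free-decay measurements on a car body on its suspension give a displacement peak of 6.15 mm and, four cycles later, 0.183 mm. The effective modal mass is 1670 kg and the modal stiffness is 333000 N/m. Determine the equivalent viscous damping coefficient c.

Logarithmic decrement δ = (1/n)·ln(x₀/x_n) = (1/4)·ln(6.15/0.183) = (1/4)·ln(33.61) = 0.8787.
ζ = δ/√(4π² + δ²) = 0.8787/√(39.48 + 0.772) = 0.8787/6.344 = 0.1385.
c = ζ · 2√(km) = 0.1385 × 2√(333000 × 1670) = 0.1385 × 47160 = 6532 N·s/m.

6530 N·s/m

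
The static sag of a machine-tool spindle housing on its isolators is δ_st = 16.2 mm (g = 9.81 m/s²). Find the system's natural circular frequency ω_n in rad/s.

ω_n = √(g/δ_st) = √(9.81/0.0162) = √605.6 = 24.61 rad/s.

24.6 rad/s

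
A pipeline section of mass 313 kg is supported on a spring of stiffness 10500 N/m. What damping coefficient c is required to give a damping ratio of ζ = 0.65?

2360 N·s/m

c_c = 2√(k·m) = 2√(10500 × 313) = 3626 N·s/m.
c = ζ·c_c = 0.65 × 3626 = 2357 N·s/m.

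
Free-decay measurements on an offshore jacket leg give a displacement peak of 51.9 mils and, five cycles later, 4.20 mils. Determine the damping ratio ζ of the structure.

Logarithmic decrement δ = (1/n)·ln(x₀/x_n) = (1/5)·ln(51.9/4.20) = (1/5)·ln(12.36) = 0.5028.
ζ = δ/√(4π² + δ²) = 0.5028/√(39.48 + 0.253) = 0.5028/6.303 = 0.07978.

0.0798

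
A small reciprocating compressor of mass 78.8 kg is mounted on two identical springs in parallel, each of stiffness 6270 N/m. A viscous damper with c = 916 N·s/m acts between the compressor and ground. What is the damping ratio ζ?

0.461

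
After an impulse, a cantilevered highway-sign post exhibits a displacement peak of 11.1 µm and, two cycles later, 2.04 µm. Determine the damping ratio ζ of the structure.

Logarithmic decrement δ = (1/n)·ln(x₀/x_n) = (1/2)·ln(11.1/2.04) = (1/2)·ln(5.441) = 0.8470.
ζ = δ/√(4π² + δ²) = 0.8470/√(39.48 + 0.717) = 0.8470/6.340 = 0.1336.

0.134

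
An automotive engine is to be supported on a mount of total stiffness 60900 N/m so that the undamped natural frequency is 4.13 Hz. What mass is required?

90.4 kg

ω_n = 2πf_n = 2π × 4.13 = 25.95 rad/s.
m = k/ω_n² = 60900/25.95² = 60900/673.4 = 90.44 kg.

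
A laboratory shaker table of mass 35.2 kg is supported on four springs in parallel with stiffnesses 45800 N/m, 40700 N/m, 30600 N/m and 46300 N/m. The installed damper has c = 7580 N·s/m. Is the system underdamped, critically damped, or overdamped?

overdamped

Parallel springs add: k_eq = 45800 + 40700 + 30600 + 46300 = 163400 N/m.
c_c = 2√(k_eq·m) = 4797 N·s/m; ζ = c/c_c = 7580/4797 = 1.58.
Since ζ > 1 the system is overdamped.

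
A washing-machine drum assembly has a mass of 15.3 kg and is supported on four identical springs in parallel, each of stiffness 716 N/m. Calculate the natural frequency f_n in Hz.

Parallel springs add: k_eq = 4 × 716 = 2864 N/m.
ω_n = √(k_eq/m) = √(2864/15.3) = √187.2 = 13.68 rad/s.
f_n = ω_n/(2π) = 13.68/6.283 = 2.178 Hz.

2.18 Hz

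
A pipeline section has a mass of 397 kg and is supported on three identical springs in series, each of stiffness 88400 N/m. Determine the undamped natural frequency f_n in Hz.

1.37 Hz

Series springs: 1/k_eq = 3/88400, so k_eq = 88400/3 = 29470 N/m.
ω_n = √(k_eq/m) = √(29470/397) = √74.22 = 8.615 rad/s.
f_n = ω_n/(2π) = 8.615/6.283 = 1.371 Hz.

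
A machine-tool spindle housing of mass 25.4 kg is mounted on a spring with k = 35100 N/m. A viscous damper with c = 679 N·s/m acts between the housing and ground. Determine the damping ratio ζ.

ω_n = √(k/m) = √(35100/25.4) = 37.17 rad/s.
Critical damping c_c = 2√(k·m) = 2√(35100 × 25.4) = 1888 N·s/m, so ζ = c/c_c = 679/1888 = 0.3596.

0.360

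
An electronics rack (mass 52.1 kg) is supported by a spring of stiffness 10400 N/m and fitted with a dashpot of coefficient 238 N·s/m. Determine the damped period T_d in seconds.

ω_n = √(k/m) = √(10400/52.1) = 14.13 rad/s.
Critical damping c_c = 2√(k·m) = 2√(10400 × 52.1) = 1472 N·s/m, so ζ = c/c_c = 238/1472 = 0.1617.
ω_d = ω_n√(1 − ζ²) = 14.13 × √(1 − 0.0261) = 13.94 rad/s.
T_d = 2π/ω_d = 0.4506 s.

0.451 s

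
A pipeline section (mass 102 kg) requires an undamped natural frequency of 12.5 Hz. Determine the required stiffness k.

629000 N/m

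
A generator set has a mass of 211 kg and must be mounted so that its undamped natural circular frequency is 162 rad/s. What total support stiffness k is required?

5540000 N/m

k = m·ω_n² = 211 × 162.0² = 211 × 26240 = 5537000 N/m.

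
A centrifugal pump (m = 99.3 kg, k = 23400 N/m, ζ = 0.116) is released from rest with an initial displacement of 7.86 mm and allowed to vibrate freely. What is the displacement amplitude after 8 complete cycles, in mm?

Logarithmic decrement δ = 2πζ/√(1 − ζ²) = 2π × 0.1160/√(1 − 0.0135) = 0.7338.
After n cycles, x_n/x₀ = e^(−nδ), so x_8 = 7.86 × e^(−8 × 0.7338) = 7.86 × 0.002822 = 0.02218 mm.

0.0222 mm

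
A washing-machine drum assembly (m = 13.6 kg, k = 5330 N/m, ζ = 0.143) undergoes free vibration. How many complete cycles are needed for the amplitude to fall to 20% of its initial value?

Logarithmic decrement δ = 2πζ/√(1 − ζ²) = 2π × 0.1430/√(1 − 0.0204) = 0.9078.
x_n/x₀ = e^(−nδ) ≤ 0.2; take ln: n ≥ ln(1/0.2)/δ = 1.609/0.9078 = 1.773.
So 2 complete cycles are required.

2 cycles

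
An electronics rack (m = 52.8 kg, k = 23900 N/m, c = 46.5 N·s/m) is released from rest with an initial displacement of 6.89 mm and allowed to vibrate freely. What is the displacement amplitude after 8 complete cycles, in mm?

ζ = c/(2√(km)) = 46.5/(2√(23900 × 52.8)) = 46.5/2247 = 0.02070.
Logarithmic decrement δ = 2πζ/√(1 − ζ²) = 2π × 0.02070/√(1 − 0.000428) = 0.1301.
After n cycles, x_n/x₀ = e^(−nδ), so x_8 = 6.89 × e^(−8 × 0.1301) = 6.89 × 0.3533 = 2.434 mm.

2.43 mm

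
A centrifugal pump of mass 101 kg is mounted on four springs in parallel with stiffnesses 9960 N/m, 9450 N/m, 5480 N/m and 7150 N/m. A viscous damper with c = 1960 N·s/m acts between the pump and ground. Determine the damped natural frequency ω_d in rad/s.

14.9 rad/s

Parallel springs add: k_eq = 9960 + 9450 + 5480 + 7150 = 32040 N/m.
ω_n = √(k_eq/m) = √(32040/101) = 17.81 rad/s.
Critical damping c_c = 2√(k_eq·m) = 2√(32040 × 101) = 3598 N·s/m, so ζ = c/c_c = 1960/3598 = 0.5448.
ω_d = ω_n√(1 − ζ²) = 17.81 × √(1 − 0.297) = 14.94 rad/s.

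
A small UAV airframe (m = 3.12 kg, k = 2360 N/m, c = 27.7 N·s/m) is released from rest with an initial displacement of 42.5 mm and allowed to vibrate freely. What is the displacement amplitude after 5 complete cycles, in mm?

ζ = c/(2√(km)) = 27.7/(2√(2360 × 3.12)) = 27.7/171.6 = 0.1614.
Logarithmic decrement δ = 2πζ/√(1 − ζ²) = 2π × 0.1614/√(1 − 0.0261) = 1.028.
After n cycles, x_n/x₀ = e^(−nδ), so x_5 = 42.5 × e^(−5 × 1.028) = 42.5 × 0.005869 = 0.2494 mm.

0.249 mm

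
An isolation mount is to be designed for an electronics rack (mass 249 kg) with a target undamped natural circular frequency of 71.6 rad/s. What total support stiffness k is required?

1280000 N/m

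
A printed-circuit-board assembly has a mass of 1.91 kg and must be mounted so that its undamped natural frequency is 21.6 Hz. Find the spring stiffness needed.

ω_n = 2πf_n = 2π × 21.6 = 135.7 rad/s.
k = m·ω_n² = 1.91 × 135.7² = 1.91 × 18420 = 35180 N/m.

35200 N/m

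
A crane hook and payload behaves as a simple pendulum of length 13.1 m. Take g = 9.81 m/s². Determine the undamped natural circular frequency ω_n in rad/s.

For a simple pendulum ω_n = √(g/L) = √(9.81/13.1) = √0.7489 = 0.8654 rad/s.

0.865 rad/s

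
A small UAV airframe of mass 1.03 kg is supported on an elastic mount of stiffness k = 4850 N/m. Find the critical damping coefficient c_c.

141 N·s/m

c_c = 2√(k·m) = 2√(4850 × 1.03) = 2 × 70.68 = 141.4 N·s/m.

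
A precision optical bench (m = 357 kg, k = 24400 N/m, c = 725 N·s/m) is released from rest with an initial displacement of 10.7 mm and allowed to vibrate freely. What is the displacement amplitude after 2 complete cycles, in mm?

2.26 mm

ζ = c/(2√(km)) = 725/(2√(24400 × 357)) = 725/5903 = 0.1228.
Logarithmic decrement δ = 2πζ/√(1 − ζ²) = 2π × 0.1228/√(1 − 0.0151) = 0.7776.
After n cycles, x_n/x₀ = e^(−nδ), so x_2 = 10.7 × e^(−2 × 0.7776) = 10.7 × 0.2111 = 2.259 mm.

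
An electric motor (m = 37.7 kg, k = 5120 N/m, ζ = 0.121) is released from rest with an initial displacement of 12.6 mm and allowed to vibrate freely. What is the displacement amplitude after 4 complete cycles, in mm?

0.589 mm

Logarithmic decrement δ = 2πζ/√(1 − ζ²) = 2π × 0.1210/√(1 − 0.0146) = 0.7659.
After n cycles, x_n/x₀ = e^(−nδ), so x_4 = 12.6 × e^(−4 × 0.7659) = 12.6 × 0.04672 = 0.5887 mm.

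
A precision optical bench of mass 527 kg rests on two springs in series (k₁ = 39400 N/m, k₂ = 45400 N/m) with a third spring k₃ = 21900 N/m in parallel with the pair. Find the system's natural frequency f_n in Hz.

Series pair: k_s = k₁k₂/(k₁+k₂) = (39400)(45400)/(39400 + 45400) = 21090 N/m. In parallel with k₃: k_eq = 21090 + 21900 = 42990 N/m.
ω_n = √(k_eq/m) = √(42990/527) = √81.58 = 9.032 rad/s.
f_n = ω_n/(2π) = 9.032/6.283 = 1.438 Hz.

1.44 Hz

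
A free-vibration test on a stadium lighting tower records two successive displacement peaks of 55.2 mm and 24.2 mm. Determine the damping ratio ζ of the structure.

0.130

Logarithmic decrement δ = (1/n)·ln(x₀/x_n) = (1/1)·ln(55.2/24.2) = (1/1)·ln(2.281) = 0.8246.
ζ = δ/√(4π² + δ²) = 0.8246/√(39.48 + 0.680) = 0.8246/6.337 = 0.1301.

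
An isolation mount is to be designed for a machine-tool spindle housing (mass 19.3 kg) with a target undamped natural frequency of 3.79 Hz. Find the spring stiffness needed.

10900 N/m

ω_n = 2πf_n = 2π × 3.79 = 23.81 rad/s.
k = m·ω_n² = 19.3 × 23.81² = 19.3 × 567.1 = 10940 N/m.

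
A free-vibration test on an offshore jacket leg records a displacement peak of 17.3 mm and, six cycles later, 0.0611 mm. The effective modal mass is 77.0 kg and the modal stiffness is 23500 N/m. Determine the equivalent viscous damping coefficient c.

398 N·s/m

Logarithmic decrement δ = (1/n)·ln(x₀/x_n) = (1/6)·ln(17.3/0.0611) = (1/6)·ln(283.1) = 0.9410.
ζ = δ/√(4π² + δ²) = 0.9410/√(39.48 + 0.885) = 0.9410/6.353 = 0.1481.
c = ζ · 2√(km) = 0.1481 × 2√(23500 × 77.0) = 0.1481 × 2690 = 398.5 N·s/m.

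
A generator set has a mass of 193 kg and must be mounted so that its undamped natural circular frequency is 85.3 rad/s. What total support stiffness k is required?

1400000 N/m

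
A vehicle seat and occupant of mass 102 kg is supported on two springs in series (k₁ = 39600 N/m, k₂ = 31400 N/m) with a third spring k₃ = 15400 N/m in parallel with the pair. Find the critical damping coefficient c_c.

3660 N·s/m

Series pair: k_s = k₁k₂/(k₁+k₂) = (39600)(31400)/(39600 + 31400) = 17510 N/m. In parallel with k₃: k_eq = 17510 + 15400 = 32910 N/m.
c_c = 2√(k_eq·m) = 2√(32910 × 102) = 2 × 1832 = 3665 N·s/m.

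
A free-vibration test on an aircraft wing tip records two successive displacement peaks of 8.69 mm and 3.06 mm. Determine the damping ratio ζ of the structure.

Logarithmic decrement δ = (1/n)·ln(x₀/x_n) = (1/1)·ln(8.69/3.06) = (1/1)·ln(2.840) = 1.044.
ζ = δ/√(4π² + δ²) = 1.044/√(39.48 + 1.09) = 1.044/6.369 = 0.1639.

0.164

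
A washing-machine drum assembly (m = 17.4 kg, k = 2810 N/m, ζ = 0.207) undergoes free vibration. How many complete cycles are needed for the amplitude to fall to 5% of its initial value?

3 cycles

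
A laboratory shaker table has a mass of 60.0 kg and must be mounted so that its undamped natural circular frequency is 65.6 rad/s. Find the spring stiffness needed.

258000 N/m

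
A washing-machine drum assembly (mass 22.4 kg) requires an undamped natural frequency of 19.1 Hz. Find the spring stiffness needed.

323000 N/m

ω_n = 2πf_n = 2π × 19.1 = 120.0 rad/s.
k = m·ω_n² = 22.4 × 120.0² = 22.4 × 14400 = 322600 N/m.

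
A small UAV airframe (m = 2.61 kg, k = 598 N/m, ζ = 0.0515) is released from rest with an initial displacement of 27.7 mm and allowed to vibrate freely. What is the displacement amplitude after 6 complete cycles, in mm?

3.96 mm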